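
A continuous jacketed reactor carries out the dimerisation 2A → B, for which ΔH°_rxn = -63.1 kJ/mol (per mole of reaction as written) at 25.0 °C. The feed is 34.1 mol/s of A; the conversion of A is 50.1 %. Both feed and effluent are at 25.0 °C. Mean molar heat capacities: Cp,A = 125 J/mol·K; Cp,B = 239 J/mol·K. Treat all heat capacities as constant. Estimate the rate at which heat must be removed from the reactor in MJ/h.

Extent of reaction ξ = 0.501 × 34.1 / 2 = 8.542 mol/s
Reaction term: ξ·ΔH°_rxn = 8.542 × -63.1 = -539 kJ/s
Q = ΔH = -539 kJ/s = -539 kW
Heat removed = 1940.4 MJ/h

Q_out = 1940 MJ/h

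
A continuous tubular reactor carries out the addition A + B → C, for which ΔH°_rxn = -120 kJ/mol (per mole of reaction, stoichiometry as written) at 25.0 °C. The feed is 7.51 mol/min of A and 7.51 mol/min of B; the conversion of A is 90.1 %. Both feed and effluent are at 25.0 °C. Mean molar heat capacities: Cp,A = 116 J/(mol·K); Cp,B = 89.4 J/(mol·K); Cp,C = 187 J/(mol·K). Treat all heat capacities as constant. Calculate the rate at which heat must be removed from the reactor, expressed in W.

Extent of reaction ξ = 0.901 × 7.51 = 6.7665 mol/min
Reaction term: ξ·ΔH°_rxn = 6.7665 × -120 = -811.98 kJ/min
Q = ΔH = -811.98 kJ/min = -13.533 kW
Heat removed = 13533 W

Q_out = 13500 W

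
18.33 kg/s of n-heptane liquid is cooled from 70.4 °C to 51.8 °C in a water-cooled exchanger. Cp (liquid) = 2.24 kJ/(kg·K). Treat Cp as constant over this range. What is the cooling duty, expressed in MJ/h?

Q = ṁ·Cp·ΔT = 18.33 × 2.24 × (51.8 − 70.4) = -763.7 kJ/s
Cooling duty = 2749.3 MJ/h

Q_c = 2750 MJ/h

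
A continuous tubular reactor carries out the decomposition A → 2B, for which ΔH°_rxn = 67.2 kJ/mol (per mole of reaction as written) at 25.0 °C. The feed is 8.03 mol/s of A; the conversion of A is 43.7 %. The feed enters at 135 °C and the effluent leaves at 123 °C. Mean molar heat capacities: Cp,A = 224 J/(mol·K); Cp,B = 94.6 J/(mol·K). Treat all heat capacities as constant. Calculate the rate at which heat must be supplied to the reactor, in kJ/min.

Q_in = 12100 kJ/min

Extent of reaction ξ = 0.437 × 8.03 = 3.5091 mol/s
Reaction term: ξ·ΔH°_rxn = 3.5091 × 67.2 = 235.81 kJ/s
Sensible, feed 135→25 °C: -197.86 kJ/s
Outlet flows (mol/s): A 4.5209, B 7.0182
Sensible, products 25→123 °C: 164.31 kJ/s
Q = ΔH = 202.26 kJ/s = 202.26 kW
Heat supplied = 12136 kJ/min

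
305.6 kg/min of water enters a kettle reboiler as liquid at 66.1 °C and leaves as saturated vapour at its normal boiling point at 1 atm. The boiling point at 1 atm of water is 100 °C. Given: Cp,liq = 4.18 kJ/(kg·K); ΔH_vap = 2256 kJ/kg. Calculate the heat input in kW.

Q = 12200 kW

liquid 66.1→100 °C: 141.7 kJ/kg
vaporisation at 100 °C: 2256 kJ/kg
Δh = 141.7 + 2256 = 2397.7 kJ/kg
Q = ṁ·Δh = 305.6 kg/min × 2397.7 kJ/kg = 732740 kJ/min
|Q| = 12212 kW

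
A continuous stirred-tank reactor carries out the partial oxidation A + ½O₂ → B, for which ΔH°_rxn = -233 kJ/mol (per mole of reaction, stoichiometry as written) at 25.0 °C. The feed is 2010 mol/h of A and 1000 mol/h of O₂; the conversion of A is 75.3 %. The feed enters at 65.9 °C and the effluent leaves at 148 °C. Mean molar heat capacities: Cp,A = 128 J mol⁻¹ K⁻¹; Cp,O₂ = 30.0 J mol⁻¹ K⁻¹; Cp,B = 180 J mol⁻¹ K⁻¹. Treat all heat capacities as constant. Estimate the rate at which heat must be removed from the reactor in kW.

Q_out = 89.5 kW

Extent of reaction ξ = 0.753 × 2010 = 1513.5 mol/h
Reaction term: ξ·ΔH°_rxn = 1513.5 × -233 = -352650 kJ/h
Sensible, feed 65.9→25 °C: -11750 kJ/h
Outlet flows (mol/h): A 496.47, O₂ 243.24, B 1513.5
Sensible, products 25→148 °C: 42224 kJ/h
Q = ΔH = -322180 kJ/h = -89.494 kW
Heat removed = 89.494 kW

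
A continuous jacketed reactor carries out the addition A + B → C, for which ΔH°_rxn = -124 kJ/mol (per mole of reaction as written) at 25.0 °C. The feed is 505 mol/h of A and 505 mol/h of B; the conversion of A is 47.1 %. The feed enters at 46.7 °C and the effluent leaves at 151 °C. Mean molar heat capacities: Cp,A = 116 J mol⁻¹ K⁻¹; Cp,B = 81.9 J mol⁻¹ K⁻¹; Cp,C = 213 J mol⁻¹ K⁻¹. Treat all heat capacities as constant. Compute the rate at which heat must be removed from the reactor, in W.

Extent of reaction ξ = 0.471 × 505 = 237.85 mol/h
Reaction term: ξ·ΔH°_rxn = 237.85 × -124 = -29494 kJ/h
Sensible, feed 46.7→25 °C: -2168.7 kJ/h
Outlet flows (mol/h): A 267.14, B 267.14, C 237.85
Sensible, products 25→151 °C: 13045 kJ/h
Q = ΔH = -18618 kJ/h = -5.1716 kW
Heat removed = 5171.6 W

Q_out = 5170 W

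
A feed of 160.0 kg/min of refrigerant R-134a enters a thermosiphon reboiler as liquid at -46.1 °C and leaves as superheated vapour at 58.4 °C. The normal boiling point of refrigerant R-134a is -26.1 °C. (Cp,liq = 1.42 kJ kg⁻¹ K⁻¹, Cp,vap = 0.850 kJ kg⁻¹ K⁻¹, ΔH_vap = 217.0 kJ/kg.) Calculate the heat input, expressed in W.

Q = 846000 W

liquid -46.1→-26.1 °C: 28.4 kJ/kg
vaporisation at -26.1 °C: 217 kJ/kg
vapour -26.1→58.4 °C: 71.825 kJ/kg
Δh = 28.4 + 217 + 71.825 = 317.23 kJ/kg
Q = ṁ·Δh = 160.0 kg/min × 317.23 kJ/kg = 50756 kJ/min
|Q| = 845.93 kW = 845930 W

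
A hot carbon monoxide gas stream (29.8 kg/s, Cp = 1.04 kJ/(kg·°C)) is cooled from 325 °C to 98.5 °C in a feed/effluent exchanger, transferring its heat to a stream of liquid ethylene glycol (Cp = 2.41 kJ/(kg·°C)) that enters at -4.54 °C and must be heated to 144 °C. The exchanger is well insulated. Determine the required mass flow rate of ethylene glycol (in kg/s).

Heat released by hot stream: Q = 29.8 × 1.04 × (325 − 98.5) = 7019.7 kJ/s
Energy balance on cold side (adiabatic exchanger): Q = ṁ_c·Cp_c·(T_c,out − T_c,in)
ṁ_c = 7019.7 / [2.41 × (144 − -4.54)] = 19.609 kg/s

ṁ_c = 19.6 kg/s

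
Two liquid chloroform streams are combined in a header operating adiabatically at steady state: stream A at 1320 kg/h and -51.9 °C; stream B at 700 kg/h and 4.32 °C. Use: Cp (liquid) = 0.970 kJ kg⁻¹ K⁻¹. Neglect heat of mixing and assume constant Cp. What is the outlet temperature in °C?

T_out = -32.4 °C

Energy balance with Q = 0: Σ ṁᵢCp,ᵢ(T_out − Tᵢ) = 0
Σ ṁᵢCp,ᵢTᵢ = 1320×0.970×-51.9 + 700×0.970×4.32 = -63519
Σ ṁᵢCp,ᵢ = 1320×0.970 + 700×0.970 = 1959.4
T_out = -63519 / 1959.4 = -32.418 °C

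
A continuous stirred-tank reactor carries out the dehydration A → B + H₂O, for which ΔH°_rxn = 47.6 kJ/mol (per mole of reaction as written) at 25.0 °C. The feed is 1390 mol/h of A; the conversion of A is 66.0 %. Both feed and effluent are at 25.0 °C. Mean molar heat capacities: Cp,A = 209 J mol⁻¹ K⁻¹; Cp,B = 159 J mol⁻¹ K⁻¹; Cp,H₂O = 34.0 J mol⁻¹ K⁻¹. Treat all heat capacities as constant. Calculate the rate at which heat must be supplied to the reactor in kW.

Q_in = 12.1 kW

Extent of reaction ξ = 0.660 × 1390 = 917.4 mol/h
Reaction term: ξ·ΔH°_rxn = 917.4 × 47.6 = 43668 kJ/h
Q = ΔH = 43668 kJ/h = 12.13 kW
Heat supplied = 12.13 kW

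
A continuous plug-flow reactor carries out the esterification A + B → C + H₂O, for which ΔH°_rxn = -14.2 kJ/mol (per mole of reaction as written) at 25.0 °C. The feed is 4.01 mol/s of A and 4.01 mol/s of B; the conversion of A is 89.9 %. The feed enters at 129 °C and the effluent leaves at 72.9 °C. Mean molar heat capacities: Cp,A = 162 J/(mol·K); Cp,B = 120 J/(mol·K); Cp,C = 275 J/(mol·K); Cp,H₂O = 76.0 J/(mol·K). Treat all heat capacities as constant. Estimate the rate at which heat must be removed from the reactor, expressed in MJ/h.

Extent of reaction ξ = 0.899 × 4.01 = 3.605 mol/s
Reaction term: ξ·ΔH°_rxn = 3.605 × -14.2 = -51.191 kJ/s
Sensible, feed 129→25 °C: -117.61 kJ/s
Outlet flows (mol/s): A 0.40501, B 0.40501, C 3.605, H₂O 3.605
Sensible, products 25→72.9 °C: 66.081 kJ/s
Q = ΔH = -102.72 kJ/s = -102.72 kW
Heat removed = 369.77 MJ/h

Q_out = 370 MJ/h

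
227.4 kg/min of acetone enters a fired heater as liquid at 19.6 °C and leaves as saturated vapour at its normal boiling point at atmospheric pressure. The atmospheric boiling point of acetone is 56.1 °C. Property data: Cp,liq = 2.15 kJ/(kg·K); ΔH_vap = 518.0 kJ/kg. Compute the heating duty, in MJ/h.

liquid 19.6→56.1 °C: 78.475 kJ/kg
vaporisation at 56.1 °C: 518 kJ/kg
Δh = 78.475 + 518 = 596.48 kJ/kg
Q = ṁ·Δh = 227.4 kg/min × 596.48 kJ/kg = 135640 kJ/min
|Q| = 2260.6 kW = 8138.3 MJ/h

Q = 8140 MJ/h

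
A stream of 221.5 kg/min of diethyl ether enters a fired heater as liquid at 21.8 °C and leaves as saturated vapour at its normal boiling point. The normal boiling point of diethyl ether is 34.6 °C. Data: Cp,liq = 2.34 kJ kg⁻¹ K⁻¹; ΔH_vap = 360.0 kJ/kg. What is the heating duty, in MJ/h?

Q = 5180 MJ/h

liquid 21.8→34.6 °C: 29.952 kJ/kg
vaporisation at 34.6 °C: 360 kJ/kg
Δh = 29.952 + 360 = 389.95 kJ/kg
Q = ṁ·Δh = 221.5 kg/min × 389.95 kJ/kg = 86374 kJ/min
|Q| = 1439.6 kW = 5182.5 MJ/h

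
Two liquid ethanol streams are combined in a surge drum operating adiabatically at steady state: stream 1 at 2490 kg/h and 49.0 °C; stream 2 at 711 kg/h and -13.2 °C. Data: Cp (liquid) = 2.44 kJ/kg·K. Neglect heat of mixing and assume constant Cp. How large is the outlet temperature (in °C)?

T_out = 35.2 °C

Energy balance with Q = 0: Σ ṁᵢCp,ᵢ(T_out − Tᵢ) = 0
Σ ṁᵢCp,ᵢTᵢ = 2490×2.44×49.0 + 711×2.44×-13.2 = 274800
Σ ṁᵢCp,ᵢ = 2490×2.44 + 711×2.44 = 7810.4
T_out = 274800 / 7810.4 = 35.184 °C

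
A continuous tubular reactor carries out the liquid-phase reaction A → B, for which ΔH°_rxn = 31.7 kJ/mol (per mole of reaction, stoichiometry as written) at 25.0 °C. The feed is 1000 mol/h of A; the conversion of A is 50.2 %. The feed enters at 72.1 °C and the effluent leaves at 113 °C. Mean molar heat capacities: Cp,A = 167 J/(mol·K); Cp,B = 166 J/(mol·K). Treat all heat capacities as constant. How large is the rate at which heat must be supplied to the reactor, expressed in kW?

Extent of reaction ξ = 0.502 × 1000 = 502 mol/h
Reaction term: ξ·ΔH°_rxn = 502 × 31.7 = 15913 kJ/h
Sensible, feed 72.1→25 °C: -7865.7 kJ/h
Outlet flows (mol/h): A 498, B 502
Sensible, products 25→113 °C: 14652 kJ/h
Q = ΔH = 22700 kJ/h = 6.3054 kW
Heat supplied = 6.3054 kW

Q_in = 6.31 kW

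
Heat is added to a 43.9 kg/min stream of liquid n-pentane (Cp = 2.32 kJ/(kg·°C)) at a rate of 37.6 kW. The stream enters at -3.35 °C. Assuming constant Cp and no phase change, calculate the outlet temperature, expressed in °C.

Q = 37.6 kW = 2256 kJ/min
ΔT = Q/(ṁ·Cp) = 2256/(43.9×2.32) = 22.151 K
T_out = -3.35 + 22.151 = 18.801 °C

T_out = 18.8 °C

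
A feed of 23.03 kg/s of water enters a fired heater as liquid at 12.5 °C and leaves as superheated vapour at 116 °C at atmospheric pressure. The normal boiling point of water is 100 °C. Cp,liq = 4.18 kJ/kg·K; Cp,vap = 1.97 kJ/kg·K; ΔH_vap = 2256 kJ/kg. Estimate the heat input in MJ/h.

liquid 12.5→100 °C: 365.75 kJ/kg
vaporisation at 100 °C: 2256 kJ/kg
vapour 100→116 °C: 31.52 kJ/kg
Δh = 365.75 + 2256 + 31.52 = 2653.3 kJ/kg
Q = ṁ·Δh = 23.03 kg/s × 2653.3 kJ/kg = 61105 kJ/s
|Q| = 61105 kW = 219980 MJ/h

Q = 220000 MJ/h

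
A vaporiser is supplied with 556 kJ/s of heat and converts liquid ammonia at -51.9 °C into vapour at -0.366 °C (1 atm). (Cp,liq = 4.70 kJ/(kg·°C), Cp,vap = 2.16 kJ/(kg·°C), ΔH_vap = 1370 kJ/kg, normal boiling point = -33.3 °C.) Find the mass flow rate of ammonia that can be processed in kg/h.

ṁ = 1310 kg/h

Δh = 4.70×(-33.3−-51.9) + 1370 + 2.16×(-0.366−-33.3) = 1528.6 kJ/kg
Q = 556 kJ/s = 556 kJ/s = 2.0016e+06 kJ/h
ṁ = Q/Δh = 2.0016e+06 / 1528.6 = 1309.5 kg/h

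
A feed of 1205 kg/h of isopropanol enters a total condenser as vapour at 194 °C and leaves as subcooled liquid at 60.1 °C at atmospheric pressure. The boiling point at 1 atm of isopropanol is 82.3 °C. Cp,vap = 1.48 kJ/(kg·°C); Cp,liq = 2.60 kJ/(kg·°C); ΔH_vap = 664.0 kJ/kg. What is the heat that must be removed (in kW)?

vapour 194→82.3 °C: -165.32 kJ/kg
condensation at 82.3 °C: -664 kJ/kg
liquid 82.3→60.1 °C: -57.72 kJ/kg
Δh = -165.32 + -664 + -57.72 = -887.04 kJ/kg
Q = ṁ·Δh = 1205 kg/h × -887.04 kJ/kg = -1.0689e+06 kJ/h
|Q| = 296.91 kW

Q_c = 297 kW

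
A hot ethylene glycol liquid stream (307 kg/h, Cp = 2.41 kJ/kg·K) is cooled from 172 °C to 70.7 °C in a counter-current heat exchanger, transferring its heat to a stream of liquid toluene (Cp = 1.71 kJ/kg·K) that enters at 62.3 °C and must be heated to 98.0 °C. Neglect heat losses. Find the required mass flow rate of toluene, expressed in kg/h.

ṁ_c = 1230 kg/h

Heat released by hot stream: Q = 307 × 2.41 × (172 − 70.7) = 74949 kJ/h
Energy balance on cold side (adiabatic exchanger): Q = ṁ_c·Cp_c·(T_c,out − T_c,in)
ṁ_c = 74949 / [1.71 × (98.0 − 62.3)] = 1227.7 kg/h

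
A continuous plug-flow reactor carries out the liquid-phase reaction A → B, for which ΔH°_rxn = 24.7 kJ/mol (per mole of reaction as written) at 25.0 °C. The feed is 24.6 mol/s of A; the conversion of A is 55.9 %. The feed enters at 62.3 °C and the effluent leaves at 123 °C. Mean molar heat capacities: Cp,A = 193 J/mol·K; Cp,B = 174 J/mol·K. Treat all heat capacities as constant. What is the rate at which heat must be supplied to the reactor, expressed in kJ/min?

Extent of reaction ξ = 0.559 × 24.6 = 13.751 mol/s
Reaction term: ξ·ΔH°_rxn = 13.751 × 24.7 = 339.66 kJ/s
Sensible, feed 62.3→25 °C: -177.09 kJ/s
Outlet flows (mol/s): A 10.849, B 13.751
Sensible, products 25→123 °C: 439.68 kJ/s
Q = ΔH = 602.25 kJ/s = 602.25 kW
Heat supplied = 36135 kJ/min

Q_in = 36100 kJ/min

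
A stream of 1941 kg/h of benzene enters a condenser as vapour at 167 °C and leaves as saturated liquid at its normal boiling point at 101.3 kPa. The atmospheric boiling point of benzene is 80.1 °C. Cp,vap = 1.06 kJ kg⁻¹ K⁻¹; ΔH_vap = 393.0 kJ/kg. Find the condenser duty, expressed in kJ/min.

Q_c = 15700 kJ/min

vapour 167→80.1 °C: -92.114 kJ/kg
condensation at 80.1 °C: -393 kJ/kg
Δh = -92.114 + -393 = -485.11 kJ/kg
Q = ṁ·Δh = 1941 kg/h × -485.11 kJ/kg = -941610 kJ/h
|Q| = 261.56 kW = 15693 kJ/min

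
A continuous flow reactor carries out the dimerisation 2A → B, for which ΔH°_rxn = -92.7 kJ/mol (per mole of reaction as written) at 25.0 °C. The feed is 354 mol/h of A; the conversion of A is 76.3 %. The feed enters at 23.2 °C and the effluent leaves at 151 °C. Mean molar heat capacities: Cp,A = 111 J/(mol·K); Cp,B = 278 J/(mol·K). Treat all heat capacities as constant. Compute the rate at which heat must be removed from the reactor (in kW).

Q_out = 1.82 kW

Extent of reaction ξ = 0.763 × 354 / 2 = 135.05 mol/h
Reaction term: ξ·ΔH°_rxn = 135.05 × -92.7 = -12519 kJ/h
Sensible, feed 23.2→25 °C: 70.729 kJ/h
Outlet flows (mol/h): A 83.898, B 135.05
Sensible, products 25→151 °C: 5904 kJ/h
Q = ΔH = -6544.5 kJ/h = -1.8179 kW
Heat removed = 1.8179 kW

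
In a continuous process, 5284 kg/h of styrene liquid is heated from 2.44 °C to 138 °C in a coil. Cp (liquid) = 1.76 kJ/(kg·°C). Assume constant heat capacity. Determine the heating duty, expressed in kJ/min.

Q = ṁ·Cp·ΔT = 5284 × 1.76 × (138 − 2.44) = 1.2607e+06 kJ/h
Converting: 1.2607e+06 / 3600 s = 350.19 kW
Heating duty = 21011 kJ/min

Q = 21000 kJ/min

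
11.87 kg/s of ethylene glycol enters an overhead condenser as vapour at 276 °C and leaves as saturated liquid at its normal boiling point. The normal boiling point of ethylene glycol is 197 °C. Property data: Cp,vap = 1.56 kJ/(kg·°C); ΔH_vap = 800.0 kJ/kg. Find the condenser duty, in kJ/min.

vapour 276→197 °C: -123.24 kJ/kg
condensation at 197 °C: -800 kJ/kg
Δh = -123.24 + -800 = -923.24 kJ/kg
Q = ṁ·Δh = 11.87 kg/s × -923.24 kJ/kg = -10959 kJ/s
|Q| = 10959 kW = 657530 kJ/min

Q_c = 658000 kJ/min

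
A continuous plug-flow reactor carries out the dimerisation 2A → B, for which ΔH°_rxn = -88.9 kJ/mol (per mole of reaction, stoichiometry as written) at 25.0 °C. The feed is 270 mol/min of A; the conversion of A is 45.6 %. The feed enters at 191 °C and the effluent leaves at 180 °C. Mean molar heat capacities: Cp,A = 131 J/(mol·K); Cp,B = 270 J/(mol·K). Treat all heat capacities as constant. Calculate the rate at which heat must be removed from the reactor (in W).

Q_out = 96400 W

Extent of reaction ξ = 0.456 × 270 / 2 = 61.56 mol/min
Reaction term: ξ·ΔH°_rxn = 61.56 × -88.9 = -5472.7 kJ/min
Sensible, feed 191→25 °C: -5871.4 kJ/min
Outlet flows (mol/min): A 146.88, B 61.56
Sensible, products 25→180 °C: 5558.7 kJ/min
Q = ΔH = -5785.4 kJ/min = -96.424 kW
Heat removed = 96424 W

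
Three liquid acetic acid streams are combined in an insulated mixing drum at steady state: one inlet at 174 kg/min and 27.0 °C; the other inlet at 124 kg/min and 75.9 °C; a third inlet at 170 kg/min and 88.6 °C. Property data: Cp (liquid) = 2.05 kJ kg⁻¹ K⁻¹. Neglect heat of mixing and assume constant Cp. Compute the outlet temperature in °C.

No heat crosses the boundary, so H_out = H_in.
Σ ṁᵢCp,ᵢTᵢ = 174×2.05×27.0 + 124×2.05×75.9 + 170×2.05×88.6 = 59802
Σ ṁᵢCp,ᵢ = 174×2.05 + 124×2.05 + 170×2.05 = 959.4
T_out = 59802 / 959.4 = 62.332 °C

T_out = 62.3 °C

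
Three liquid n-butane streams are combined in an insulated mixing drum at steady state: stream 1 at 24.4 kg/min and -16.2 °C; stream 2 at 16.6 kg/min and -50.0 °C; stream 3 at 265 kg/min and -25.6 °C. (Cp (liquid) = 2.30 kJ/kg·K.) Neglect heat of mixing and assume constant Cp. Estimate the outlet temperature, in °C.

Energy balance with Q = 0: Σ ṁᵢCp,ᵢ(T_out − Tᵢ) = 0
T_out = Σ ṁᵢCp,ᵢTᵢ / Σ ṁᵢCp,ᵢ
      = -18421 / 703.8 = -26.174 °C

T_out = -26.2 °C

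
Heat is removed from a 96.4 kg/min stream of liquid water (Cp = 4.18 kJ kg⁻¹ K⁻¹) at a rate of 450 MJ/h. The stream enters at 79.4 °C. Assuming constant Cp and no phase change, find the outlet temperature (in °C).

Q = 450 MJ/h = 7500 kJ/min
ΔT = Q/(ṁ·Cp) = 7500/(96.4×4.18) = 18.613 K
T_out = 79.4 − 18.613 = 60.787 °C

T_out = 60.8 °C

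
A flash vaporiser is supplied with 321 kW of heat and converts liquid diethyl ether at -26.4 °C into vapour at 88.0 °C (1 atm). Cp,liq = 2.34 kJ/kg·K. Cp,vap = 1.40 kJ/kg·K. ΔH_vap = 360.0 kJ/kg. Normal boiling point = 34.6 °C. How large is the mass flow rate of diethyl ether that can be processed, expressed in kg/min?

Δh = 2.34×(34.6−-26.4) + 360.0 + 1.40×(88.0−34.6) = 577.5 kJ/kg
Q = 321 kW = 321 kJ/s = 19260 kJ/min
ṁ = Q/Δh = 19260 / 577.5 = 33.351 kg/min

ṁ = 33.4 kg/min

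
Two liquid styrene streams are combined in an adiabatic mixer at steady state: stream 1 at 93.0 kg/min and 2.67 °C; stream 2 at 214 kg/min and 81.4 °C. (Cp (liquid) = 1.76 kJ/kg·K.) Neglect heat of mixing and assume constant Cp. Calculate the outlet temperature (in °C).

No heat crosses the boundary, so H_out = H_in.
T_out = Σ ṁᵢCp,ᵢTᵢ / Σ ṁᵢCp,ᵢ
      = 31096 / 540.32 = 57.55 °C

T_out = 57.6 °C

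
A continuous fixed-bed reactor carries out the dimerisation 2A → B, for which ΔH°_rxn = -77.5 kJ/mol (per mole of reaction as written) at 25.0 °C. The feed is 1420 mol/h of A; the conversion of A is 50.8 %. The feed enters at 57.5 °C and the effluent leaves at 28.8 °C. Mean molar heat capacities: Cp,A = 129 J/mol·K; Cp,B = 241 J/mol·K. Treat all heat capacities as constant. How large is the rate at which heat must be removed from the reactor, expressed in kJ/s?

Extent of reaction ξ = 0.508 × 1420 / 2 = 360.68 mol/h
Reaction term: ξ·ΔH°_rxn = 360.68 × -77.5 = -27953 kJ/h
Sensible, feed 57.5→25 °C: -5953.4 kJ/h
Outlet flows (mol/h): A 698.64, B 360.68
Sensible, products 25→28.8 °C: 672.78 kJ/h
Q = ΔH = -33233 kJ/h = -9.2315 kW
Heat removed = 9.2315 kJ/s

Q_out = 9.23 kJ/s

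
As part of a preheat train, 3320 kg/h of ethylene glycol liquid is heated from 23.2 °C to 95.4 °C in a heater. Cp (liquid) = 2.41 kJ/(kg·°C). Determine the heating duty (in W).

Q = 160000 W

Q = ṁ·Cp·ΔT = 3320 × 2.41 × (95.4 − 23.2) = 577690 kJ/h
Converting: 577690 / 3600 s = 160.47 kW
Heating duty = 160470 W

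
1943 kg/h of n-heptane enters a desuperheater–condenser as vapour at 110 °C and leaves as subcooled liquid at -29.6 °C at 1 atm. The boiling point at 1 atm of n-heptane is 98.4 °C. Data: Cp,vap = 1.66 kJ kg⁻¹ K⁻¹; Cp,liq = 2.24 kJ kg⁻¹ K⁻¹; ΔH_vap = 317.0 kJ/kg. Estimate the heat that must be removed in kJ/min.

Q_c = 20200 kJ/min

vapour 110→98.4 °C: -19.256 kJ/kg
condensation at 98.4 °C: -317 kJ/kg
liquid 98.4→-29.6 °C: -286.72 kJ/kg
Δh = -19.256 + -317 + -286.72 = -622.98 kJ/kg
Q = ṁ·Δh = 1943 kg/h × -622.98 kJ/kg = -1.2104e+06 kJ/h
|Q| = 336.23 kW = 20174 kJ/min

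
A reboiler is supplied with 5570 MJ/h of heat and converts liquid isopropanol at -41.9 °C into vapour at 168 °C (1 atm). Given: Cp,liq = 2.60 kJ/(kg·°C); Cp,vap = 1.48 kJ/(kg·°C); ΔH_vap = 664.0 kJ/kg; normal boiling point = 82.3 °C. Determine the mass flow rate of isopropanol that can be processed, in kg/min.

ṁ = 83.4 kg/min

Δh = 2.60×(82.3−-41.9) + 664.0 + 1.48×(168−82.3) = 1113.8 kJ/kg
Q = 5570 MJ/h = 1547.2 kJ/s = 92833 kJ/min
ṁ = Q/Δh = 92833 / 1113.8 = 83.352 kg/min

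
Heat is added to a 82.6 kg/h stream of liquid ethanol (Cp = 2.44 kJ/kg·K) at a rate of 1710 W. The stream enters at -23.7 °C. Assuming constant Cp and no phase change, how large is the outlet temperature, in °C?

Q = 1710 W = 6156 kJ/h
ΔT = Q/(ṁ·Cp) = 6156/(82.6×2.44) = 30.544 K
T_out = -23.7 + 30.544 = 6.8442 °C

T_out = 6.84 °C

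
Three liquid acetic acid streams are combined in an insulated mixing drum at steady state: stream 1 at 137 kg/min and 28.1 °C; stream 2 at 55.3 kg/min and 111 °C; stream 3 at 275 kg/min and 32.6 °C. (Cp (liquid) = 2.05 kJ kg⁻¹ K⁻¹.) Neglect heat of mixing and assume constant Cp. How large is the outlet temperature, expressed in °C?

No heat crosses the boundary, so H_out = H_in.
T_out = Σ ṁᵢCp,ᵢTᵢ / Σ ṁᵢCp,ᵢ
      = 38854 / 957.96 = 40.559 °C

T_out = 40.6 °C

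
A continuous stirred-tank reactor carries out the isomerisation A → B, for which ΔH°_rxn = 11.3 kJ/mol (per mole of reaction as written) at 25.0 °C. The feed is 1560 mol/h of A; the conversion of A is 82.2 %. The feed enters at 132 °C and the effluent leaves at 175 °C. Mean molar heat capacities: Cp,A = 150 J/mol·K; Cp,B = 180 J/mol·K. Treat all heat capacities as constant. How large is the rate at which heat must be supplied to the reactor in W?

Q_in = 8420 W

Extent of reaction ξ = 0.822 × 1560 = 1282.3 mol/h
Reaction term: ξ·ΔH°_rxn = 1282.3 × 11.3 = 14490 kJ/h
Sensible, feed 132→25 °C: -25038 kJ/h
Outlet flows (mol/h): A 277.68, B 1282.3
Sensible, products 25→175 °C: 40870 kJ/h
Q = ΔH = 30323 kJ/h = 8.423 kW
Heat supplied = 8423 W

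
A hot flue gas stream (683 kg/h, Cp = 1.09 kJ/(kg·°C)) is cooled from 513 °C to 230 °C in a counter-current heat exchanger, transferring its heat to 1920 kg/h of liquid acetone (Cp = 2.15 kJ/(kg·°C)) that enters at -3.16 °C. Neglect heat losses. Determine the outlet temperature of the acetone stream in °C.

Heat released by hot stream: Q = 683 × 1.09 × (513 − 230) = 210690 kJ/h
Energy balance on cold side (adiabatic exchanger): Q = ṁ_c·Cp_c·(T_c,out − T_c,in)
T_c,out = -3.16 + 210690/(1920 × 2.15) = 47.878 °C

T_c,out = 47.9 °C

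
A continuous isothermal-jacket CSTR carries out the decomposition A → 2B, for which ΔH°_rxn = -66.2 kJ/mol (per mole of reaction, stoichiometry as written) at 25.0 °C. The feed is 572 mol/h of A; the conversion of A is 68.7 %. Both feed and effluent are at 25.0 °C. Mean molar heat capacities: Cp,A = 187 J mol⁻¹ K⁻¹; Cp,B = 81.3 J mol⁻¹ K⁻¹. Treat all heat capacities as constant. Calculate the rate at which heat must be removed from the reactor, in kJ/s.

Extent of reaction ξ = 0.687 × 572 = 392.96 mol/h
Reaction term: ξ·ΔH°_rxn = 392.96 × -66.2 = -26014 kJ/h
Q = ΔH = -26014 kJ/h = -7.2262 kW
Heat removed = 7.2262 kJ/s

Q_out = 7.23 kJ/s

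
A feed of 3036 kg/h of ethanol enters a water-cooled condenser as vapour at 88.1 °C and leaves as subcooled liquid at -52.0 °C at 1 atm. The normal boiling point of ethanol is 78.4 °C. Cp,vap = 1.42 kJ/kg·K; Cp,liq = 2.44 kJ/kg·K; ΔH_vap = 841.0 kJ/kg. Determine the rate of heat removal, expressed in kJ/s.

Q_c = 989 kJ/s

vapour 88.1→78.4 °C: -13.774 kJ/kg
condensation at 78.4 °C: -841 kJ/kg
liquid 78.4→-52.0 °C: -318.18 kJ/kg
Δh = -13.774 + -841 + -318.18 = -1173 kJ/kg
Q = ṁ·Δh = 3036 kg/h × -1173 kJ/kg = -3.5611e+06 kJ/h
|Q| = 989.19 kW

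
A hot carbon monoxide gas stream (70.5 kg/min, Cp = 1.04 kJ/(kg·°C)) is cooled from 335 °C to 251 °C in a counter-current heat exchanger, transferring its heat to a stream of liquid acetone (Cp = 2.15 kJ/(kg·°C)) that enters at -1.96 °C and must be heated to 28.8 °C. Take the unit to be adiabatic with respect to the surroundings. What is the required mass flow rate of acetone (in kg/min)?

Heat released by hot stream: Q = 70.5 × 1.04 × (335 − 251) = 6158.9 kJ/min
Energy balance on cold side (adiabatic exchanger): Q = ṁ_c·Cp_c·(T_c,out − T_c,in)
ṁ_c = 6158.9 / [2.15 × (28.8 − -1.96)] = 93.127 kg/min

ṁ_c = 93.1 kg/min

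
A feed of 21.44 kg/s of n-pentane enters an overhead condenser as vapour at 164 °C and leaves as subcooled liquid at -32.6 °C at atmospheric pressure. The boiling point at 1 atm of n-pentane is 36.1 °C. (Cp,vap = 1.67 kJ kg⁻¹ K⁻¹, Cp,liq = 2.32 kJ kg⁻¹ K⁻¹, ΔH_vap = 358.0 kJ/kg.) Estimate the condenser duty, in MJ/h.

Q_c = 56400 MJ/h

vapour 164→36.1 °C: -213.59 kJ/kg
condensation at 36.1 °C: -358 kJ/kg
liquid 36.1→-32.6 °C: -159.38 kJ/kg
Δh = -213.59 + -358 + -159.38 = -730.98 kJ/kg
Q = ṁ·Δh = 21.44 kg/s × -730.98 kJ/kg = -15672 kJ/s
|Q| = 15672 kW = 56420 MJ/h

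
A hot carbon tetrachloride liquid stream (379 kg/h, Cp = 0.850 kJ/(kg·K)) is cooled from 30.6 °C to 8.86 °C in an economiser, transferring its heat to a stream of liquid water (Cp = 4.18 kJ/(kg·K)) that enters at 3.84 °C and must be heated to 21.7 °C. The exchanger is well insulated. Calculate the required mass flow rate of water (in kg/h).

Heat released by hot stream: Q = 379 × 0.850 × (30.6 − 8.86) = 7003.5 kJ/h
Energy balance on cold side (adiabatic exchanger): Q = ṁ_c·Cp_c·(T_c,out − T_c,in)
ṁ_c = 7003.5 / [4.18 × (21.7 − 3.84)] = 93.812 kg/h

ṁ_c = 93.8 kg/h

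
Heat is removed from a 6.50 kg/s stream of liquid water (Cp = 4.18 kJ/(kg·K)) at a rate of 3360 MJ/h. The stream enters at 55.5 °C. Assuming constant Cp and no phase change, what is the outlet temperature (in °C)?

Q = 3360 MJ/h = 933.33 kJ/s
ΔT = Q/(ṁ·Cp) = 933.33/(6.50×4.18) = 34.352 K
T_out = 55.5 − 34.352 = 21.148 °C

T_out = 21.1 °C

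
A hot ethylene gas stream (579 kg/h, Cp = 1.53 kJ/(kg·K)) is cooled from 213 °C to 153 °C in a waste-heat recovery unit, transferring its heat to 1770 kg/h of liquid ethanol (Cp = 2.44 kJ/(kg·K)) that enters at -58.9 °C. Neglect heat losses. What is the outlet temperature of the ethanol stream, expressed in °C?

T_c,out = -46.6 °C

Heat released by hot stream: Q = 579 × 1.53 × (213 − 153) = 53152 kJ/h
Energy balance on cold side (adiabatic exchanger): Q = ṁ_c·Cp_c·(T_c,out − T_c,in)
T_c,out = -58.9 + 53152/(1770 × 2.44) = -46.593 °C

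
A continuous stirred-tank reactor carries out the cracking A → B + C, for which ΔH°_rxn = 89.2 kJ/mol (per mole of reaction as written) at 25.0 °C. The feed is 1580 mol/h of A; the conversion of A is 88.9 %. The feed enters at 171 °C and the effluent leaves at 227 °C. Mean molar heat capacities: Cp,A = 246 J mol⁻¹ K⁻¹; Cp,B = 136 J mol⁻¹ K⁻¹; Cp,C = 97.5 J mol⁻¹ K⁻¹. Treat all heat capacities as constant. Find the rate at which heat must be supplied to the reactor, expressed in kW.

Q_in = 39.9 kW

Extent of reaction ξ = 0.889 × 1580 = 1404.6 mol/h
Reaction term: ξ·ΔH°_rxn = 1404.6 × 89.2 = 125290 kJ/h
Sensible, feed 171→25 °C: -56747 kJ/h
Outlet flows (mol/h): A 175.38, B 1404.6, C 1404.6
Sensible, products 25→227 °C: 74967 kJ/h
Q = ΔH = 143510 kJ/h = 39.864 kW
Heat supplied = 39.864 kW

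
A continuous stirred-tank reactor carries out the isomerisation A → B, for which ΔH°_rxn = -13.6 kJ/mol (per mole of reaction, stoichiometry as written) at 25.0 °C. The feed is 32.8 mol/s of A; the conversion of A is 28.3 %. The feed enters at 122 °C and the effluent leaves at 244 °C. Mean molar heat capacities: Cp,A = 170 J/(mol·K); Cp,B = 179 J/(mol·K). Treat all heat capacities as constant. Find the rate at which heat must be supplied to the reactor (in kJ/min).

Q_in = 34300 kJ/min

Extent of reaction ξ = 0.283 × 32.8 = 9.2824 mol/s
Reaction term: ξ·ΔH°_rxn = 9.2824 × -13.6 = -126.24 kJ/s
Sensible, feed 122→25 °C: -540.87 kJ/s
Outlet flows (mol/s): A 23.518, B 9.2824
Sensible, products 25→244 °C: 1239.4 kJ/s
Q = ΔH = 572.33 kJ/s = 572.33 kW
Heat supplied = 34340 kJ/min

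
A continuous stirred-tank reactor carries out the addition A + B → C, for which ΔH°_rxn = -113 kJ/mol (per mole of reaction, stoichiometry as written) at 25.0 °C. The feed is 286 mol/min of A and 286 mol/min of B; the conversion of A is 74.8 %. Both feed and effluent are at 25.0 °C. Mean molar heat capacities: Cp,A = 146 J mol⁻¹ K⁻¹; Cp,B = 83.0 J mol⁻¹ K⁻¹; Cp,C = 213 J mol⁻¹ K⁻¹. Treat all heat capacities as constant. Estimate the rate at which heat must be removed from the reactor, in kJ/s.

Q_out = 403 kJ/s

Extent of reaction ξ = 0.748 × 286 = 213.93 mol/min
Reaction term: ξ·ΔH°_rxn = 213.93 × -113 = -24174 kJ/min
Q = ΔH = -24174 kJ/min = -402.9 kW
Heat removed = 402.9 kJ/s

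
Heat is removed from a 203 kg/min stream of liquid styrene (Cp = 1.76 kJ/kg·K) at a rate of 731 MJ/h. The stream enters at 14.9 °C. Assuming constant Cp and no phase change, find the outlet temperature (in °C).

Q = 731 MJ/h = 12183 kJ/min
ΔT = Q/(ṁ·Cp) = 12183/(203×1.76) = 34.1 K
T_out = 14.9 − 34.1 = -19.2 °C

T_out = -19.2 °C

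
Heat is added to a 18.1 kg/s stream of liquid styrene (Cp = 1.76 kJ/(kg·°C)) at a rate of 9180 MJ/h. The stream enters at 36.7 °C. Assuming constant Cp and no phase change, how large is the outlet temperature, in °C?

T_out = 117 °C

Q = 9180 MJ/h = 2550 kJ/s
ΔT = Q/(ṁ·Cp) = 2550/(18.1×1.76) = 80.048 K
T_out = 36.7 + 80.048 = 116.75 °C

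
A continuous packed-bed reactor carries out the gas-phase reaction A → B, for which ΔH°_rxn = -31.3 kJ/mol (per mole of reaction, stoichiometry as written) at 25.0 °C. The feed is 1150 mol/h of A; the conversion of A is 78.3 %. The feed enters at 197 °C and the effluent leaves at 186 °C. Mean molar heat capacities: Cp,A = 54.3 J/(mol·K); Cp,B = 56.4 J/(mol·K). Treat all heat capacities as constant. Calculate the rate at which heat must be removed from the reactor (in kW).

Q_out = 7.94 kW

Extent of reaction ξ = 0.783 × 1150 = 900.45 mol/h
Reaction term: ξ·ΔH°_rxn = 900.45 × -31.3 = -28184 kJ/h
Sensible, feed 197→25 °C: -10741 kJ/h
Outlet flows (mol/h): A 249.55, B 900.45
Sensible, products 25→186 °C: 10358 kJ/h
Q = ΔH = -28567 kJ/h = -7.9351 kW
Heat removed = 7.9351 kW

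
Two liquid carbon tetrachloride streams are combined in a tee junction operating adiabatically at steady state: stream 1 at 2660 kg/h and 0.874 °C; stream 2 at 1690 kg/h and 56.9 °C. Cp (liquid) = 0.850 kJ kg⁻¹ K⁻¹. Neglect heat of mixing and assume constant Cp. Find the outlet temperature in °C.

T_out = 22.6 °C

Adiabatic, steady state ⇒ Σ ṁᵢCp,ᵢ(T_out − Tᵢ) = 0
T_out = Σ ṁᵢCp,ᵢTᵢ / Σ ṁᵢCp,ᵢ
      = 83713 / 3697.5 = 22.64 °C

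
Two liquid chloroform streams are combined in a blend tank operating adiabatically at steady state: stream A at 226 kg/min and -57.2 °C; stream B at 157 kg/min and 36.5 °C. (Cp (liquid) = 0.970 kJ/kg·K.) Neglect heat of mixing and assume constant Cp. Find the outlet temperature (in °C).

T_out = -18.8 °C

No heat crosses the boundary, so H_out = H_in.
Σ ṁᵢCp,ᵢTᵢ = 226×0.970×-57.2 + 157×0.970×36.5 = -6980.8
Σ ṁᵢCp,ᵢ = 226×0.970 + 157×0.970 = 371.51
T_out = -6980.8 / 371.51 = -18.79 °C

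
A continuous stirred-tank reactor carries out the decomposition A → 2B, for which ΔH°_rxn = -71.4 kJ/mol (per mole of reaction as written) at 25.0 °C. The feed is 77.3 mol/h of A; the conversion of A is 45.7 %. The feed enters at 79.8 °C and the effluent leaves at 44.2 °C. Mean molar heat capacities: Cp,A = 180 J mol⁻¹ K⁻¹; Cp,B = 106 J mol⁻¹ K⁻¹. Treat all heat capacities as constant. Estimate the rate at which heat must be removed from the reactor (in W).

Extent of reaction ξ = 0.457 × 77.3 = 35.326 mol/h
Reaction term: ξ·ΔH°_rxn = 35.326 × -71.4 = -2522.3 kJ/h
Sensible, feed 79.8→25 °C: -762.49 kJ/h
Outlet flows (mol/h): A 41.974, B 70.652
Sensible, products 25→44.2 °C: 288.85 kJ/h
Q = ΔH = -2995.9 kJ/h = -0.8322 kW
Heat removed = 832.2 W

Q_out = 832 W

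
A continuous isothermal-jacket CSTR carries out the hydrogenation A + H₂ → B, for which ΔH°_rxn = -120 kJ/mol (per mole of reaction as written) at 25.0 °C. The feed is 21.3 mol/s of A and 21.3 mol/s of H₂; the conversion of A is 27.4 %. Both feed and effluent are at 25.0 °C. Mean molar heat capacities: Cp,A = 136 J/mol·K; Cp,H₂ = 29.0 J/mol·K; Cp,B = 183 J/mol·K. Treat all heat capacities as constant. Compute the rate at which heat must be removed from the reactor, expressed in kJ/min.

Extent of reaction ξ = 0.274 × 21.3 = 5.8362 mol/s
Reaction term: ξ·ΔH°_rxn = 5.8362 × -120 = -700.34 kJ/s
Q = ΔH = -700.34 kJ/s = -700.34 kW
Heat removed = 42021 kJ/min

Q_out = 42000 kJ/min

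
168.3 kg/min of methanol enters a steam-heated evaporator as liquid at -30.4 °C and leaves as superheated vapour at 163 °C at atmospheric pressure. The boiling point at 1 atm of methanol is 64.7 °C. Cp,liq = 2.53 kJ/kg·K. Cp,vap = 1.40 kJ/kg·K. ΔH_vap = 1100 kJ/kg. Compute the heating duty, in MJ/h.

Q = 14900 MJ/h

liquid -30.4→64.7 °C: 240.6 kJ/kg
vaporisation at 64.7 °C: 1100 kJ/kg
vapour 64.7→163 °C: 137.62 kJ/kg
Δh = 240.6 + 1100 + 137.62 = 1478.2 kJ/kg
Q = ṁ·Δh = 168.3 kg/min × 1478.2 kJ/kg = 248780 kJ/min
|Q| = 4146.4 kW = 14927 MJ/h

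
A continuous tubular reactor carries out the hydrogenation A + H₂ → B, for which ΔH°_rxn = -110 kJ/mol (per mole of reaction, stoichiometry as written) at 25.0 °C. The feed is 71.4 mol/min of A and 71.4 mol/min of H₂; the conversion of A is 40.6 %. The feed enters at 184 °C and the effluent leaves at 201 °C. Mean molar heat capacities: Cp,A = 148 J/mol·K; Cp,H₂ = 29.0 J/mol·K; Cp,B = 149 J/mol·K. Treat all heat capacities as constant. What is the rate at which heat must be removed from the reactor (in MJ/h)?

Extent of reaction ξ = 0.406 × 71.4 = 28.988 mol/min
Reaction term: ξ·ΔH°_rxn = 28.988 × -110 = -3188.7 kJ/min
Sensible, feed 184→25 °C: -2009.4 kJ/min
Outlet flows (mol/min): A 42.412, H₂ 42.412, B 28.988
Sensible, products 25→201 °C: 2081.4 kJ/min
Q = ΔH = -3116.7 kJ/min = -51.946 kW
Heat removed = 187 MJ/h

Q_out = 187 MJ/h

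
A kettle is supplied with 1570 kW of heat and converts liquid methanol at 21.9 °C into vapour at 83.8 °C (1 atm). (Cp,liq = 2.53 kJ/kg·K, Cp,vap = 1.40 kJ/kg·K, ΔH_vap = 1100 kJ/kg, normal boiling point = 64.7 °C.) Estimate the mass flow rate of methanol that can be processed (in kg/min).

Δh = 2.53×(64.7−21.9) + 1100 + 1.40×(83.8−64.7) = 1235 kJ/kg
Q = 1570 kW = 1570 kJ/s = 94200 kJ/min
ṁ = Q/Δh = 94200 / 1235 = 76.274 kg/min

ṁ = 76.3 kg/min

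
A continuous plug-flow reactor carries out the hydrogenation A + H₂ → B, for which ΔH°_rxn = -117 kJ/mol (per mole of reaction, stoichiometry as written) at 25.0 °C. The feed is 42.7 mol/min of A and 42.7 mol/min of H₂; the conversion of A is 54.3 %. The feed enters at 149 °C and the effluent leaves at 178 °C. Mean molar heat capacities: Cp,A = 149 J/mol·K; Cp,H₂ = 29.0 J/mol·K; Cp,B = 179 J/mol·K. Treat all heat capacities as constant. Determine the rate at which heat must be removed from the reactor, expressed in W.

Q_out = 41500 W

Extent of reaction ξ = 0.543 × 42.7 = 23.186 mol/min
Reaction term: ξ·ΔH°_rxn = 23.186 × -117 = -2712.8 kJ/min
Sensible, feed 149→25 °C: -942.47 kJ/min
Outlet flows (mol/min): A 19.514, H₂ 19.514, B 23.186
Sensible, products 25→178 °C: 1166.4 kJ/min
Q = ΔH = -2488.8 kJ/min = -41.48 kW
Heat removed = 41480 W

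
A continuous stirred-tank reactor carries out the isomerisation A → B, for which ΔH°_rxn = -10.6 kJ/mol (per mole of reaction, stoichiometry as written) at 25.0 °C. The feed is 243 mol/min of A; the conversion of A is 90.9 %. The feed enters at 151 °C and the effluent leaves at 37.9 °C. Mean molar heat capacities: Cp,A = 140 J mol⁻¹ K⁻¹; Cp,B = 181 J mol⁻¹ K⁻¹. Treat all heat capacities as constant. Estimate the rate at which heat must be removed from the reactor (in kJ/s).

Extent of reaction ξ = 0.909 × 243 = 220.89 mol/min
Reaction term: ξ·ΔH°_rxn = 220.89 × -10.6 = -2341.4 kJ/min
Sensible, feed 151→25 °C: -4286.5 kJ/min
Outlet flows (mol/min): A 22.113, B 220.89
Sensible, products 25→37.9 °C: 555.69 kJ/min
Q = ΔH = -6072.2 kJ/min = -101.2 kW
Heat removed = 101.2 kJ/s

Q_out = 101 kJ/s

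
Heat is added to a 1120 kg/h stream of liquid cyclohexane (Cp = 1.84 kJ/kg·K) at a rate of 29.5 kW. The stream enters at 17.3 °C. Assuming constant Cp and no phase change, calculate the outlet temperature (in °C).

Q = 29.5 kW = 106200 kJ/h
ΔT = Q/(ṁ·Cp) = 106200/(1120×1.84) = 51.533 K
T_out = 17.3 + 51.533 = 68.833 °C

T_out = 68.8 °C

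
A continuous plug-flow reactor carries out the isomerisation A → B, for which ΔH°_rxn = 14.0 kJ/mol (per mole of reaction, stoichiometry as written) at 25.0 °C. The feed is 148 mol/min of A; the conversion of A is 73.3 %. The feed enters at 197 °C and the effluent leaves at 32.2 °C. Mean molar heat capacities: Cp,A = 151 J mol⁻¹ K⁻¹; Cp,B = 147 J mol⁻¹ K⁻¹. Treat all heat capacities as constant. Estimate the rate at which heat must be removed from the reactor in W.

Extent of reaction ξ = 0.733 × 148 = 108.48 mol/min
Reaction term: ξ·ΔH°_rxn = 108.48 × 14.0 = 1518.8 kJ/min
Sensible, feed 197→25 °C: -3843.9 kJ/min
Outlet flows (mol/min): A 39.516, B 108.48
Sensible, products 25→32.2 °C: 157.78 kJ/min
Q = ΔH = -2167.3 kJ/min = -36.122 kW
Heat removed = 36122 W

Q_out = 36100 W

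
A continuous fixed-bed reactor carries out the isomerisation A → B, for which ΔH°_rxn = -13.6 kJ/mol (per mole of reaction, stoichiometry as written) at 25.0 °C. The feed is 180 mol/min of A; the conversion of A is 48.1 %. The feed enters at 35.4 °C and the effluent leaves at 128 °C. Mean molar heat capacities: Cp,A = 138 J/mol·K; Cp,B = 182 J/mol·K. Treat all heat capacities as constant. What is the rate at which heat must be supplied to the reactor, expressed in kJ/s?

Extent of reaction ξ = 0.481 × 180 = 86.58 mol/min
Reaction term: ξ·ΔH°_rxn = 86.58 × -13.6 = -1177.5 kJ/min
Sensible, feed 35.4→25 °C: -258.34 kJ/min
Outlet flows (mol/min): A 93.42, B 86.58
Sensible, products 25→128 °C: 2950.9 kJ/min
Q = ΔH = 1515.1 kJ/min = 25.251 kW
Heat supplied = 25.251 kJ/s

Q_in = 25.3 kJ/s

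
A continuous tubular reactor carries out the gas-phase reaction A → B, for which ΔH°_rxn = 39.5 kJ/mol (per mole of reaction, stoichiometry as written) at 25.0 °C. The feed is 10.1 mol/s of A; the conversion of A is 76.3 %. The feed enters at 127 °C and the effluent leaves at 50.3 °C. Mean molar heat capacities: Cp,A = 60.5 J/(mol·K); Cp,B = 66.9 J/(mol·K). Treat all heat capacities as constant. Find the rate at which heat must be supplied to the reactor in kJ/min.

Q_in = 15500 kJ/min

Extent of reaction ξ = 0.763 × 10.1 = 7.7063 mol/s
Reaction term: ξ·ΔH°_rxn = 7.7063 × 39.5 = 304.4 kJ/s
Sensible, feed 127→25 °C: -62.327 kJ/s
Outlet flows (mol/s): A 2.3937, B 7.7063
Sensible, products 25→50.3 °C: 16.707 kJ/s
Q = ΔH = 258.78 kJ/s = 258.78 kW
Heat supplied = 15527 kJ/min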